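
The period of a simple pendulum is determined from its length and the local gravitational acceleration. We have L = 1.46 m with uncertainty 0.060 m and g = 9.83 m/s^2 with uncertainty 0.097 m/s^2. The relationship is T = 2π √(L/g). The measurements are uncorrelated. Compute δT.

0.0512 s

T is a product of powers, so relative uncertainties combine in quadrature:
  (½·δL/L)² = (0.5×0.0411)² = 0.000422;  (−½·δg/g)² = (-0.5×0.00987)² = 2.43e-05
δT/T = √(0.000447) = 0.0211
T = 2.42 s, so δT = 0.0211 × 2.42 = 0.0512 s.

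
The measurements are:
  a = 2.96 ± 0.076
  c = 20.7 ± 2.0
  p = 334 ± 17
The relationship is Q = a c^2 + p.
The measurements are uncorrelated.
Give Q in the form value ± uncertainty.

Let w = a·c^2 = 1270. δw/w = √((1·δa/a)² + (2·δc/c)²) = √(0.000659 + 0.0373) = 0.195, so δw = 247.
Q = w + p: δQ = √(δw² + δp²) = √(61100 + 289) = 248
Q = 1600.

1600 ± 248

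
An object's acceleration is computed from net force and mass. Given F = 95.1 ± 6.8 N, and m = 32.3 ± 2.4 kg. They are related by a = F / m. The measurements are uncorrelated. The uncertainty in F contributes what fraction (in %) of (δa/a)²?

48.1%

(δa/a)² = (1·δF/F)² + (-1·δm/m)²
  F term: (1×0.0715)² = 0.00511
  m term: (-1×0.0743)² = 0.00552
Total = 0.0106. Share from F = 0.00511/0.0106 = 0.481.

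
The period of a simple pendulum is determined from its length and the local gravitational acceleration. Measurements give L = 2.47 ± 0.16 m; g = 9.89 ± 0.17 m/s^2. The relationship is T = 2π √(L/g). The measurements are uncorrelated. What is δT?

0.105 s

T is a product of powers, so relative uncertainties combine in quadrature:
  (½·δL/L)² = (0.5×0.0648)² = 0.00105;  (−½·δg/g)² = (-0.5×0.0172)² = 7.39e-05
δT/T = √(0.00112) = 0.0335
T = 3.14 s, so δT = 0.0335 × 3.14 = 0.105 s.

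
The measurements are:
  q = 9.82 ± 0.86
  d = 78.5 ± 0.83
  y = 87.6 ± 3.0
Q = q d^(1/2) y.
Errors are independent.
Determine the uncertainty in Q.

Products/powers → add relative errors in quadrature, weighted by exponent:
  (1·δq/q)² = (1×0.0876)² = 0.00767;  (½·δd/d)² = (0.5×0.0106)² = 2.79e-05;  (1·δy/y)² = (1×0.0342)² = 0.00117
δQ/Q = √(0.00887) = 0.0942
Q = 7620, so δQ = 0.0942 × 7620 = 718.

718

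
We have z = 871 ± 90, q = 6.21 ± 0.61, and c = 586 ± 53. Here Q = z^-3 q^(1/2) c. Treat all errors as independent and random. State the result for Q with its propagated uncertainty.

(2.21 ± 0.722) × 10^-6

Q is a product of powers, so relative uncertainties combine in quadrature:
  (-3·δz/z)² = (-3×0.103)² = 0.0961;  (½·δq/q)² = (0.5×0.0982)² = 0.00241;  (1·δc/c)² = (1×0.0904)² = 0.00818
δQ/Q = √(0.107) = 0.327
Q = 2.21e-06, so δQ = 0.327 × 2.21e-06 = 7.22e-07.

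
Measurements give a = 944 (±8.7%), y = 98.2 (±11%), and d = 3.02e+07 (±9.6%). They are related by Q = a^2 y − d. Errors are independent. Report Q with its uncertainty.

Let p = a^2·y = 8.75e+07. δp/p = √((2·δa/a)² + (1·δy/y)²) = √(0.0303 + 0.0121) = 0.206, so δp = 1.8e+07.
Q = p − d: δQ = √(δp² + δd²) = √(3.25e+14 + 8.41e+12) = 1.82e+07
Q = 5.73e+07.

(5.73 ± 1.82) × 10^7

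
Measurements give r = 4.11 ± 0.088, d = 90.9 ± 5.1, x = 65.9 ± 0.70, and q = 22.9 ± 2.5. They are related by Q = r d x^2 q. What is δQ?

4.7e+06

Each factor contributes (exponent × relative error)² to (δQ/Q)²:
  (1·δr/r)² = (1×0.0214)² = 0.000458;  (1·δd/d)² = (1×0.0561)² = 0.00315;  (2·δx/x)² = (2×0.0106)² = 0.000451;  (1·δq/q)² = (1×0.109)² = 0.0119
δQ/Q = √(0.0160) = 0.126
Q = 3.72e+07, so δQ = 0.126 × 3.72e+07 = 4.7e+06.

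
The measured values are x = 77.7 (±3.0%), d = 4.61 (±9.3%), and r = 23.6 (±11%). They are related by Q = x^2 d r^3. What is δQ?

1.27e+08

Relative error in a monomial: (δQ/Q)² = Σ (nᵢ · δxᵢ/xᵢ)².
  (2·δx/x)² = (2×0.0300)² = 0.00360;  (1·δd/d)² = (1×0.0930)² = 0.00865;  (3·δr/r)² = (3×0.110)² = 0.109
δQ/Q = √(0.121) = 0.348
Q = 3.66e+08, so δQ = 0.348 × 3.66e+08 = 1.27e+08.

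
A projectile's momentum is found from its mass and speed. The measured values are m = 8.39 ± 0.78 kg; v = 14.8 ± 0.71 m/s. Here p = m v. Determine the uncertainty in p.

13.0 kg·m/s

p is a product of powers, so relative uncertainties combine in quadrature:
  (1·δm/m)² = (1×0.0930)² = 0.00864;  (1·δv/v)² = (1×0.0480)² = 0.00230
δp/p = √(0.0109) = 0.105
p = 124 kg·m/s, so δp = 0.105 × 124 = 13.0 kg·m/s.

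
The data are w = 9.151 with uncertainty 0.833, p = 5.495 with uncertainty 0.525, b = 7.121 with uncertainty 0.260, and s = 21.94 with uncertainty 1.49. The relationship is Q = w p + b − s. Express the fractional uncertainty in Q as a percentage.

19.2%

Let h = w·p = 50.28. δh/h = √((1·δw/w)² + (1·δp/p)²) = √(0.00829 + 0.00913) = 0.132, so δh = 6.64.
Q = h + b − s: δQ = √(δh² + δb² + δs²) = √(44.0 + 0.0676 + 2.22) = 6.81
Q = 35.47, so δQ/Q = 6.81/35.47 = 0.192.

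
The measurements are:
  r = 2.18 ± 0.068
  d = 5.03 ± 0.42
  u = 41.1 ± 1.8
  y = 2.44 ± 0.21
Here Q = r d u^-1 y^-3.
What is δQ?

0.00508

Relative error in a monomial: (δQ/Q)² = Σ (nᵢ · δxᵢ/xᵢ)².
  (1·δr/r)² = (1×0.0312)² = 0.000973;  (1·δd/d)² = (1×0.0835)² = 0.00697;  (-1·δu/u)² = (-1×0.0438)² = 0.00192;  (-3·δy/y)² = (-3×0.0861)² = 0.0667
δQ/Q = √(0.0765) = 0.277
Q = 0.0184, so δQ = 0.277 × 0.0184 = 0.00508.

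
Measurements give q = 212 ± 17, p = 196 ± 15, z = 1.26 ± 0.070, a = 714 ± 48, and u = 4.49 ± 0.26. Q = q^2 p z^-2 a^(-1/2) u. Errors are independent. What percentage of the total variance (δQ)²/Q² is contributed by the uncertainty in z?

(δQ/Q)² = (2·δq/q)² + (1·δp/p)² + (-2·δz/z)² + (−½·δa/a)² + (1·δu/u)²
  q term: (2×0.0802)² = 0.0257
  p term: (1×0.0765)² = 0.00586
  z term: (-2×0.0556)² = 0.0123
  a term: (-0.5×0.0672)² = 0.00113
  u term: (1×0.0579)² = 0.00335
Total = 0.0484. Share from z = 0.0123/0.0484 = 0.255.

25.5%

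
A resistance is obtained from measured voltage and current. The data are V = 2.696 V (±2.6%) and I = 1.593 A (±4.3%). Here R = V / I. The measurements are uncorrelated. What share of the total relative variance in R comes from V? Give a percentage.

(δR/R)² = (1·δV/V)² + (-1·δI/I)²
  V term: (1×0.0260)² = 0.000676
  I term: (-1×0.0430)² = 0.00185
Total = 0.00252. Share from V = 0.000676/0.00252 = 0.268.

26.8%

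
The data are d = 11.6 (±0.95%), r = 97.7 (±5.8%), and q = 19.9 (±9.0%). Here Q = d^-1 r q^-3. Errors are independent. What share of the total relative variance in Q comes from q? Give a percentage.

95.5%

(δQ/Q)² = (-1·δd/d)² + (1·δr/r)² + (-3·δq/q)²
  d term: (-1×0.00950)² = 9.02e-05
  r term: (1×0.0580)² = 0.00336
  q term: (-3×0.0900)² = 0.0729
Total = 0.0764. Share from q = 0.0729/0.0764 = 0.955.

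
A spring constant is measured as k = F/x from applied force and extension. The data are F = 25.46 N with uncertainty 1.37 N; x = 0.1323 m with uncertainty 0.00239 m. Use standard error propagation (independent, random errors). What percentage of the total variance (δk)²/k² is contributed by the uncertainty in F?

89.9%

(δk/k)² = (1·δF/F)² + (-1·δx/x)²
  F term: (1×0.0538)² = 0.00290
  x term: (-1×0.0181)² = 0.000326
Total = 0.00322. Share from F = 0.00290/0.00322 = 0.899.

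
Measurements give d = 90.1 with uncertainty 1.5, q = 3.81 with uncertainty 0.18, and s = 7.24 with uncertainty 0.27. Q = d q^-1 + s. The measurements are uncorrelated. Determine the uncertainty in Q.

Let p = d·q^-1 = 23.6. δp/p = √((1·δd/d)² + (-1·δq/q)²) = √(0.000277 + 0.00223) = 0.0501, so δp = 1.18.
Q = p + s: δQ = √(δp² + δs²) = √(1.40 + 0.0729) = 1.21

1.21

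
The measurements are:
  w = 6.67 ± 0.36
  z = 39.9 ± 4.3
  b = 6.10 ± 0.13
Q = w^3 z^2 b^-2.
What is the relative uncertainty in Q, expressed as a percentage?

For a monomial Q ∝ w^3, z^2, b^-2, fractional errors add in quadrature:
  (3·δw/w)² = (3×0.0540)² = 0.0262;  (2·δz/z)² = (2×0.108)² = 0.0465;  (-2·δb/b)² = (-2×0.0213)² = 0.00182
δQ/Q = √(0.0745) = 0.273

27.3%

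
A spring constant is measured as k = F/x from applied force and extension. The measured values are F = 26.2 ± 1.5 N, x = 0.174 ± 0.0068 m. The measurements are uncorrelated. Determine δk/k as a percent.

Since k is a product/quotient, work with relative uncertainties:
  (1·δF/F)² = (1×0.0573)² = 0.00328;  (-1·δx/x)² = (-1×0.0391)² = 0.00153
δk/k = √(0.00481) = 0.0693

6.93%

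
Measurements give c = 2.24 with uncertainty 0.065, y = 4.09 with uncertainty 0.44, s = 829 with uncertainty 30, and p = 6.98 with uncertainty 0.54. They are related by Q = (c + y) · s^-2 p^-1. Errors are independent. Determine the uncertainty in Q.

Let u = c + y = 6.33. δu = √(δc² + δy²) = √(0.00423 + 0.194) = 0.445, so δu/u = 0.0703.
Q is then a monomial in u, s, p:
δQ/Q = √((δu/u)² + (-2·δs/s)² + (-1·δp/p)²) = √(0.00494 + 0.00524 + 0.00599) = 0.127
Q = 1.32e-06, so δQ = 0.127 × 1.32e-06 = 1.68e-07.

1.68e-07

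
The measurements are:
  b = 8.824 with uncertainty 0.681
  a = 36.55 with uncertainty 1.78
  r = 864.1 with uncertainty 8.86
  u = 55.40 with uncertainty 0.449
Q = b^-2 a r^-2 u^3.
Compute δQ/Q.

0.165

For a monomial Q ∝ b^-2, a, r^-2, u^3, fractional errors add in quadrature:
  (-2·δb/b)² = (-2×0.0772)² = 0.0238;  (1·δa/a)² = (1×0.0487)² = 0.00237;  (-2·δr/r)² = (-2×0.0103)² = 0.000421;  (3·δu/u)² = (3×0.00810)² = 0.000591
δQ/Q = √(0.0272) = 0.165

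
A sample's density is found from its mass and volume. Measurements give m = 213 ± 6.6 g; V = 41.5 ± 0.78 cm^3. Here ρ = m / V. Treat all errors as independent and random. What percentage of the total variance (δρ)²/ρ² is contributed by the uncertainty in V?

(δρ/ρ)² = (1·δm/m)² + (-1·δV/V)²
  m term: (1×0.0310)² = 0.000960
  V term: (-1×0.0188)² = 0.000353
Total = 0.00131. Share from V = 0.000353/0.00131 = 0.269.

26.9%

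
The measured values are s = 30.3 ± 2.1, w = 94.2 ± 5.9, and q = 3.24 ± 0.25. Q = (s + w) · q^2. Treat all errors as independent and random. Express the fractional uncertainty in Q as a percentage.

Let u = s + w = 124. δu = √(δs² + δw²) = √(4.41 + 34.8) = 6.26, so δu/u = 0.0503.
Q is then a monomial in u, q:
δQ/Q = √((δu/u)² + (2·δq/q)²) = √(0.00253 + 0.0238) = 0.162

16.2%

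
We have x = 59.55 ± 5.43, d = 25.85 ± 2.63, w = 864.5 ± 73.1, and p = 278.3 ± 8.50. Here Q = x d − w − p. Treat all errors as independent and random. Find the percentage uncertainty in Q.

Let h = x·d = 1539. δh/h = √((1·δx/x)² + (1·δd/d)²) = √(0.00831 + 0.0104) = 0.137, so δh = 210.
Q = h − w − p: δQ = √(δh² + δw² + δp²) = √(44200 + 5340 + 72.2) = 223
Q = 396.6, so δQ/Q = 223/396.6 = 0.562.

56.2%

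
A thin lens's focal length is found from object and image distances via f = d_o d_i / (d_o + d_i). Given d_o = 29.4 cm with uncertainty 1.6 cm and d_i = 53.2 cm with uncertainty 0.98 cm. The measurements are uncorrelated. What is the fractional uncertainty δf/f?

0.0357

∂f/∂d_o = (d_i/(d_o+d_i))² = 0.415;  ∂f/∂d_i = (d_o/(d_o+d_i))² = 0.127
δf = √((∂f/∂d_o · δd_o)² + (∂f/∂d_i · δd_i)²) = √(0.441 + 0.0154) = 0.675 cm
f = 18.9 cm, so δf/f = 0.675/18.9 = 0.0357.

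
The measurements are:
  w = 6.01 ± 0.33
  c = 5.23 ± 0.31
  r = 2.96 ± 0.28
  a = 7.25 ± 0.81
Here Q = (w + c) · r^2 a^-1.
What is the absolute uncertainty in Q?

3.03

Let u = w + c = 11.2. δu = √(δw² + δc²) = √(0.109 + 0.0961) = 0.453, so δu/u = 0.0403.
Q is then a monomial in u, r, a:
δQ/Q = √((δu/u)² + (2·δr/r)² + (-1·δa/a)²) = √(0.00162 + 0.0358 + 0.0125) = 0.223
Q = 13.6, so δQ = 0.223 × 13.6 = 3.03.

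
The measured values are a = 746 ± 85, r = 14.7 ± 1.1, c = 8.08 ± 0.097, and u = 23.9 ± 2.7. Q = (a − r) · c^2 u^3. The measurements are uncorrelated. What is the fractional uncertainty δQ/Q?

Let w = a − r = 731. δw = √(δa² + δr²) = √(7220 + 1.21) = 85.0, so δw/w = 0.116.
Q is then a monomial in w, c, u:
δQ/Q = √((δw/w)² + (2·δc/c)² + (3·δu/u)²) = √(0.0135 + 0.000576 + 0.115) = 0.359

0.359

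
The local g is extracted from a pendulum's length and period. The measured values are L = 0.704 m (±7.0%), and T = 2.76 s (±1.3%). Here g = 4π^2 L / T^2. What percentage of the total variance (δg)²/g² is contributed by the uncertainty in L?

(δg/g)² = (1·δL/L)² + (-2·δT/T)²
  L term: (1×0.0700)² = 0.00490
  T term: (-2×0.0130)² = 0.000676
Total = 0.00558. Share from L = 0.00490/0.00558 = 0.879.

87.9%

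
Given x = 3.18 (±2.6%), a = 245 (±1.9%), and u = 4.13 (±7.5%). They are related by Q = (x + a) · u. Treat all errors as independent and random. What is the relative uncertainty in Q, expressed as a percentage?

7.73%

Let w = x + a = 248. δw = √(δx² + δa²) = √(0.00684 + 21.7) = 4.66, so δw/w = 0.0188.
Q is then a monomial in w, u:
δQ/Q = √((δw/w)² + (1·δu/u)²) = √(0.000352 + 0.00562) = 0.0773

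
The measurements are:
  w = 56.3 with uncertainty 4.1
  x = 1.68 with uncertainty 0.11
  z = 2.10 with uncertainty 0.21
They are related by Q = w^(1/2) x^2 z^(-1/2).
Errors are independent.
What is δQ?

Relative error in a monomial: (δQ/Q)² = Σ (nᵢ · δxᵢ/xᵢ)².
  (½·δw/w)² = (0.5×0.0728)² = 0.00133;  (2·δx/x)² = (2×0.0655)² = 0.0171;  (−½·δz/z)² = (-0.5×0.100)² = 0.00250
δQ/Q = √(0.0210) = 0.145
Q = 14.6, so δQ = 0.145 × 14.6 = 2.12.

2.12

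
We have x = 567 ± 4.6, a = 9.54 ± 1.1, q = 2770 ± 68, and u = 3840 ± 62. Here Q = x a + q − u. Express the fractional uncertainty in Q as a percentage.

Let p = x·a = 5410. δp/p = √((1·δx/x)² + (1·δa/a)²) = √(6.58e-05 + 0.0133) = 0.116, so δp = 625.
Q = p + q − u: δQ = √(δp² + δq² + δu²) = √(3.91e+05 + 4620 + 3840) = 632
Q = 4340, so δQ/Q = 632/4340 = 0.146.

14.6%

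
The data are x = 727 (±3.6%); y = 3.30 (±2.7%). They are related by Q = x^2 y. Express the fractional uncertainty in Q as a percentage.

Q is a product of powers, so relative uncertainties combine in quadrature:
  (2·δx/x)² = (2×0.0360)² = 0.00518;  (1·δy/y)² = (1×0.0270)² = 0.000729
δQ/Q = √(0.00591) = 0.0769

7.69%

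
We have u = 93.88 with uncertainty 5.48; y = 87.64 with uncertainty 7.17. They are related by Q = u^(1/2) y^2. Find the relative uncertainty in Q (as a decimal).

0.166

Q is a product of powers, so relative uncertainties combine in quadrature:
  (½·δu/u)² = (0.5×0.0584)² = 0.000852;  (2·δy/y)² = (2×0.0818)² = 0.0268
δQ/Q = √(0.0276) = 0.166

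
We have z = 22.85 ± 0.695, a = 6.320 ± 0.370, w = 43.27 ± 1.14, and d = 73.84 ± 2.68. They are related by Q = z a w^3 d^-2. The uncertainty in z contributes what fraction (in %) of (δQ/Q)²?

(δQ/Q)² = (1·δz/z)² + (1·δa/a)² + (3·δw/w)² + (-2·δd/d)²
  z term: (1×0.0304)² = 0.000925
  a term: (1×0.0585)² = 0.00343
  w term: (3×0.0263)² = 0.00625
  d term: (-2×0.0363)² = 0.00527
Total = 0.0159. Share from z = 0.000925/0.0159 = 0.0583.

5.83%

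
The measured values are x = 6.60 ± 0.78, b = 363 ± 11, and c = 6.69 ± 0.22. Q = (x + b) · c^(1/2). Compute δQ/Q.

Let u = x + b = 370. δu = √(δx² + δb²) = √(0.608 + 121) = 11.0, so δu/u = 0.0298.
Q is then a monomial in u, c:
δQ/Q = √((δu/u)² + (½·δc/c)²) = √(0.000890 + 0.000270) = 0.0341

0.0341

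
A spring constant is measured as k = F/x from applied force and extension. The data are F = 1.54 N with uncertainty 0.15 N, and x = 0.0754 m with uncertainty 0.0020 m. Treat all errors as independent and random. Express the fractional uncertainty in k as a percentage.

10.1%

k is a product of powers, so relative uncertainties combine in quadrature:
  (1·δF/F)² = (1×0.0974)² = 0.00949;  (-1·δx/x)² = (-1×0.0265)² = 0.000704
δk/k = √(0.0102) = 0.101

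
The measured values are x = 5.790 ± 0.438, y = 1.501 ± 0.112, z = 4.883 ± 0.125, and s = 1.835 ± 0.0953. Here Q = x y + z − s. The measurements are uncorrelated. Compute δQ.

Let p = x·y = 8.691. δp/p = √((1·δx/x)² + (1·δy/y)²) = √(0.00572 + 0.00557) = 0.106, so δp = 0.923.
Q = p + z − s: δQ = √(δp² + δz² + δs²) = √(0.853 + 0.0156 + 0.00908) = 0.937

0.937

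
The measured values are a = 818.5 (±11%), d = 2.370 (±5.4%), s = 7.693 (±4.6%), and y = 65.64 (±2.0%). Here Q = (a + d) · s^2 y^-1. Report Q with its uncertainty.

740.1 ± 107

Let u = a + d = 820.9. δu = √(δa² + δd²) = √(8110 + 0.0164) = 90.0, so δu/u = 0.110.
Q is then a monomial in u, s, y:
δQ/Q = √((δu/u)² + (2·δs/s)² + (-1·δy/y)²) = √(0.0120 + 0.00846 + 0.000400) = 0.145
Q = 740.1, so δQ = 0.145 × 740.1 = 107.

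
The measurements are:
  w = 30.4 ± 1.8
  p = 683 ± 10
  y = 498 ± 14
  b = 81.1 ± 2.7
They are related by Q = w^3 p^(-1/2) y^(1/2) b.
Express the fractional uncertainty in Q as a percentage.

Since Q is a product/quotient, work with relative uncertainties:
  (3·δw/w)² = (3×0.0592)² = 0.0316;  (−½·δp/p)² = (-0.5×0.0146)² = 5.36e-05;  (½·δy/y)² = (0.5×0.0281)² = 0.000198;  (1·δb/b)² = (1×0.0333)² = 0.00111
δQ/Q = √(0.0329) = 0.181

18.1%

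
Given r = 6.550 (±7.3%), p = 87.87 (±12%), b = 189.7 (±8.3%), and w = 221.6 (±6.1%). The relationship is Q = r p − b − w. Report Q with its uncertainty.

Let h = r·p = 575.5. δh/h = √((1·δr/r)² + (1·δp/p)²) = √(0.00533 + 0.0144) = 0.140, so δh = 80.8.
Q = h − b − w: δQ = √(δh² + δb² + δw²) = √(6540 + 248 + 183) = 83.5
Q = 164.2.

164.2 ± 83.5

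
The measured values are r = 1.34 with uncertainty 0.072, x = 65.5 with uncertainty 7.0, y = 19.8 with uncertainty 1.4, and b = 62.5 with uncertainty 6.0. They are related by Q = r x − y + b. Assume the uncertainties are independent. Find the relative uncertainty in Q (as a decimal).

Let p = r·x = 87.8. δp/p = √((1·δr/r)² + (1·δx/x)²) = √(0.00289 + 0.0114) = 0.120, so δp = 10.5.
Q = p − y + b: δQ = √(δp² + δy² + δb²) = √(110 + 1.96 + 36.0) = 12.2
Q = 130, so δQ/Q = 12.2/130 = 0.0933.

0.0933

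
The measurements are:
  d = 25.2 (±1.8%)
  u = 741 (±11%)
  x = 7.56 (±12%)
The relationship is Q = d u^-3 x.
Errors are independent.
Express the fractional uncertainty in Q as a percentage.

Q is a product of powers, so relative uncertainties combine in quadrature:
  (1·δd/d)² = (1×0.0180)² = 0.000324;  (-3·δu/u)² = (-3×0.110)² = 0.109;  (1·δx/x)² = (1×0.120)² = 0.0144
δQ/Q = √(0.124) = 0.352

35.2%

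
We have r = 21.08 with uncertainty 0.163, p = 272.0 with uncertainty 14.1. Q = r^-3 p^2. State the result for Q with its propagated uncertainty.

7.898 ± 0.839

Each factor contributes (exponent × relative error)² to (δQ/Q)²:
  (-3·δr/r)² = (-3×0.00773)² = 0.000538;  (2·δp/p)² = (2×0.0518)² = 0.0107
δQ/Q = √(0.0113) = 0.106
Q = 7.898, so δQ = 0.106 × 7.898 = 0.839.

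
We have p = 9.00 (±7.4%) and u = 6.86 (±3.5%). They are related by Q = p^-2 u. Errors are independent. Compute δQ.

Q is a product of powers, so relative uncertainties combine in quadrature:
  (-2·δp/p)² = (-2×0.0740)² = 0.0219;  (1·δu/u)² = (1×0.0350)² = 0.00123
δQ/Q = √(0.0231) = 0.152
Q = 0.0847, so δQ = 0.152 × 0.0847 = 0.0129.

0.0129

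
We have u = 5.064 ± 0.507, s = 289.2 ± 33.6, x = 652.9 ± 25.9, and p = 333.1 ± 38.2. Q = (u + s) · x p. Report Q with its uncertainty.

Let w = u + s = 294.3. δw = √(δu² + δs²) = √(0.257 + 1130) = 33.6, so δw/w = 0.114.
Q is then a monomial in w, x, p:
δQ/Q = √((δw/w)² + (1·δx/x)² + (1·δp/p)²) = √(0.0130 + 0.00157 + 0.0132) = 0.167
Q = 6.4e+07, so δQ = 0.167 × 6.4e+07 = 1.07e+07.

(6.400 ± 1.07) × 10^7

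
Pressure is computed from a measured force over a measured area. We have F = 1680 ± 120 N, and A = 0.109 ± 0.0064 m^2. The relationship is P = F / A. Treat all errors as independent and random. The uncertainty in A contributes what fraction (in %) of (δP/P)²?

(δP/P)² = (1·δF/F)² + (-1·δA/A)²
  F term: (1×0.0714)² = 0.00510
  A term: (-1×0.0587)² = 0.00345
Total = 0.00855. Share from A = 0.00345/0.00855 = 0.403.

40.3%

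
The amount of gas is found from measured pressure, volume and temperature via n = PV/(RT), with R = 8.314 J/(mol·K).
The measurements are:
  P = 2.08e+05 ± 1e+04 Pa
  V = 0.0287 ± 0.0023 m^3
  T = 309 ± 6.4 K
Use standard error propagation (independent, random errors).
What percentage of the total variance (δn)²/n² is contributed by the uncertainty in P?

(δn/n)² = (1·δP/P)² + (1·δV/V)² + (-1·δT/T)²
  P term: (1×0.0481)² = 0.00231
  V term: (1×0.0801)² = 0.00642
  T term: (-1×0.0207)² = 0.000429
Total = 0.00916. Share from P = 0.00231/0.00916 = 0.252.

25.2%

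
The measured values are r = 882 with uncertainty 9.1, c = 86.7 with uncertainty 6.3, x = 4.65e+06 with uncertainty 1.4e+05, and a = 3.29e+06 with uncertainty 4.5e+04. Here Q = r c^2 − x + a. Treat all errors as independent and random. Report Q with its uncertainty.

(5.27 ± 0.977) × 10^6

Let p = r·c^2 = 6.63e+06. δp/p = √((1·δr/r)² + (2·δc/c)²) = √(0.000106 + 0.0211) = 0.146, so δp = 9.66e+05.
Q = p − x + a: δQ = √(δp² + δx² + δa²) = √(9.33e+11 + 1.96e+10 + 2.02e+09) = 9.77e+05
Q = 5.27e+06.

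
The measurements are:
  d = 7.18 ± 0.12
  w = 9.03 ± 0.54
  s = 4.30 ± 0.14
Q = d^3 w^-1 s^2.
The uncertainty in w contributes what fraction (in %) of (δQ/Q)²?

34.6%

(δQ/Q)² = (3·δd/d)² + (-1·δw/w)² + (2·δs/s)²
  d term: (3×0.0167)² = 0.00251
  w term: (-1×0.0598)² = 0.00358
  s term: (2×0.0326)² = 0.00424
Total = 0.0103. Share from w = 0.00358/0.0103 = 0.346.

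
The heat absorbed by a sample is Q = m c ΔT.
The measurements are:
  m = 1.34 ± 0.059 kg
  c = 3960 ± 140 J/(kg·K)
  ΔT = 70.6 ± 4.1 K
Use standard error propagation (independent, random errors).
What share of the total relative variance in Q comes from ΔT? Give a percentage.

(δQ/Q)² = (1·δm/m)² + (1·δc/c)² + (1·δΔT/ΔT)²
  m term: (1×0.0440)² = 0.00194
  c term: (1×0.0354)² = 0.00125
  ΔT term: (1×0.0581)² = 0.00337
Total = 0.00656. Share from ΔT = 0.00337/0.00656 = 0.514.

51.4%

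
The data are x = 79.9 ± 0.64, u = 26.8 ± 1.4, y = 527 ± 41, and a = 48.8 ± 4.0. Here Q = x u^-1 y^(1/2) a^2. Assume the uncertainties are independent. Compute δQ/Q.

Relative error in a monomial: (δQ/Q)² = Σ (nᵢ · δxᵢ/xᵢ)².
  (1·δx/x)² = (1×0.00801)² = 6.42e-05;  (-1·δu/u)² = (-1×0.0522)² = 0.00273;  (½·δy/y)² = (0.5×0.0778)² = 0.00151;  (2·δa/a)² = (2×0.0820)² = 0.0269
δQ/Q = √(0.0312) = 0.177

0.177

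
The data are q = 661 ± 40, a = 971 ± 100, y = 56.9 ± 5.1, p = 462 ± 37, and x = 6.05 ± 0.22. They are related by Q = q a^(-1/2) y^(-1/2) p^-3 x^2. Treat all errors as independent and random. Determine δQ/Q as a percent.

Relative error in a monomial: (δQ/Q)² = Σ (nᵢ · δxᵢ/xᵢ)².
  (1·δq/q)² = (1×0.0605)² = 0.00366;  (−½·δa/a)² = (-0.5×0.103)² = 0.00265;  (−½·δy/y)² = (-0.5×0.0896)² = 0.00201;  (-3·δp/p)² = (-3×0.0801)² = 0.0577;  (2·δx/x)² = (2×0.0364)² = 0.00529
δQ/Q = √(0.0713) = 0.267

26.7%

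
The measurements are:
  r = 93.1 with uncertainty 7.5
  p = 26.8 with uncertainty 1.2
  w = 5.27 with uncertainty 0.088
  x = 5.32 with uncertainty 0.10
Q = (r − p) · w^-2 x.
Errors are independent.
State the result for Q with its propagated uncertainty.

12.7 ± 1.53

Let u = r − p = 66.3. δu = √(δr² + δp²) = √(56.2 + 1.44) = 7.60, so δu/u = 0.115.
Q is then a monomial in u, w, x:
δQ/Q = √((δu/u)² + (-2·δw/w)² + (1·δx/x)²) = √(0.0131 + 0.00112 + 0.000353) = 0.121
Q = 12.7, so δQ = 0.121 × 12.7 = 1.53.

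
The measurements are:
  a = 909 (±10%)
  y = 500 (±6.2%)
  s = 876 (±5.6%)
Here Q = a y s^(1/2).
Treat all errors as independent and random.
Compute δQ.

Each factor contributes (exponent × relative error)² to (δQ/Q)²:
  (1·δa/a)² = (1×0.100)² = 0.0100;  (1·δy/y)² = (1×0.0620)² = 0.00384;  (½·δs/s)² = (0.5×0.0560)² = 0.000784
δQ/Q = √(0.0146) = 0.121
Q = 1.35e+07, so δQ = 0.121 × 1.35e+07 = 1.63e+06.

1.63e+06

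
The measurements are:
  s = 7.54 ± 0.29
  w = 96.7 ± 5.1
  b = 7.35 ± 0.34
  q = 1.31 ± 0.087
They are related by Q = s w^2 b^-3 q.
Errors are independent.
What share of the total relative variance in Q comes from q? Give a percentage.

(δQ/Q)² = (1·δs/s)² + (2·δw/w)² + (-3·δb/b)² + (1·δq/q)²
  s term: (1×0.0385)² = 0.00148
  w term: (2×0.0527)² = 0.0111
  b term: (-3×0.0463)² = 0.0193
  q term: (1×0.0664)² = 0.00441
Total = 0.0363. Share from q = 0.00441/0.0363 = 0.122.

12.2%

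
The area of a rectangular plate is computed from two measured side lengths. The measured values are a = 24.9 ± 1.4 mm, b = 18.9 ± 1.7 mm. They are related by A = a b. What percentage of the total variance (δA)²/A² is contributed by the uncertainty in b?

(δA/A)² = (1·δa/a)² + (1·δb/b)²
  a term: (1×0.0562)² = 0.00316
  b term: (1×0.0899)² = 0.00809
Total = 0.0113. Share from b = 0.00809/0.0113 = 0.719.

71.9%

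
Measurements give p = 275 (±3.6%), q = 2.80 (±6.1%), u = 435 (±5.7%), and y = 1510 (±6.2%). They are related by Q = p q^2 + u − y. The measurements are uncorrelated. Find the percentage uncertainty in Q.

Let w = p·q^2 = 2160. δw/w = √((1·δp/p)² + (2·δq/q)²) = √(0.00130 + 0.0149) = 0.127, so δw = 274.
Q = w + u − y: δQ = √(δw² + δu² + δy²) = √(75200 + 615 + 8760) = 291
Q = 1080, so δQ/Q = 291/1080 = 0.269.

26.9%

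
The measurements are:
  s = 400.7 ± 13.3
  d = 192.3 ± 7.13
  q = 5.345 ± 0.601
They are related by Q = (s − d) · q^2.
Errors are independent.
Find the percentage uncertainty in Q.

23.6%

Let u = s − d = 208.4. δu = √(δs² + δd²) = √(177 + 50.8) = 15.1, so δu/u = 0.0724.
Q is then a monomial in u, q:
δQ/Q = √((δu/u)² + (2·δq/q)²) = √(0.00524 + 0.0506) = 0.236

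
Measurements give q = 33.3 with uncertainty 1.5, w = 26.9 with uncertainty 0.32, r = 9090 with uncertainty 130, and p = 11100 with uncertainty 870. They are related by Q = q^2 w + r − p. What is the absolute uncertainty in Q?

Let h = q^2·w = 29800. δh/h = √((2·δq/q)² + (1·δw/w)²) = √(0.00812 + 0.000142) = 0.0909, so δh = 2710.
Q = h + r − p: δQ = √(δh² + δr² + δp²) = √(7.35e+06 + 16900 + 7.57e+05) = 2850

2850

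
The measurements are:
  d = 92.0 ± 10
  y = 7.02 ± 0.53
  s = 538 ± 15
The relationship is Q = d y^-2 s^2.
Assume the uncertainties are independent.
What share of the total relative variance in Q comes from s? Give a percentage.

(δQ/Q)² = (1·δd/d)² + (-2·δy/y)² + (2·δs/s)²
  d term: (1×0.109)² = 0.0118
  y term: (-2×0.0755)² = 0.0228
  s term: (2×0.0279)² = 0.00311
Total = 0.0377. Share from s = 0.00311/0.0377 = 0.0824.

8.24%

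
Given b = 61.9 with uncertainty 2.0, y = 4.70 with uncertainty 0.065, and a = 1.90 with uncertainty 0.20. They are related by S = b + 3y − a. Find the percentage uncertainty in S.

2.73%

For a sum/difference, combine absolute errors in quadrature:
  (δb)² = 4.00;  (3·δy)² = 0.0380;  (δa)² = 0.0400
δS = √(4.08) = 2.02
S = 74.1, so δS/S = 2.02/74.1 = 0.0273.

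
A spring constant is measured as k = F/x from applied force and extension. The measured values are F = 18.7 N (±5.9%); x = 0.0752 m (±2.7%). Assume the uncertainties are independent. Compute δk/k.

0.0649

Each factor contributes (exponent × relative error)² to (δk/k)²:
  (1·δF/F)² = (1×0.0590)² = 0.00348;  (-1·δx/x)² = (-1×0.0270)² = 0.000729
δk/k = √(0.00421) = 0.0649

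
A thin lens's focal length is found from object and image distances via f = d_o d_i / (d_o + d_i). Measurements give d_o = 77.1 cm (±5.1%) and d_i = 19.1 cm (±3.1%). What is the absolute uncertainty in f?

0.411 cm

∂f/∂d_o = (d_i/(d_o+d_i))² = 0.0394;  ∂f/∂d_i = (d_o/(d_o+d_i))² = 0.642
δf = √((∂f/∂d_o · δd_o)² + (∂f/∂d_i · δd_i)²) = √(0.0240 + 0.145) = 0.411 cm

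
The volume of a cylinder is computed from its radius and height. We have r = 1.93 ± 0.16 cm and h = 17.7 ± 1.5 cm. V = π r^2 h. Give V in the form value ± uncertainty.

For a monomial V ∝ r^2, h, fractional errors add in quadrature:
  (2·δr/r)² = (2×0.0829)² = 0.0275;  (1·δh/h)² = (1×0.0847)² = 0.00718
δV/V = √(0.0347) = 0.186
V = 207 cm^3, so δV = 0.186 × 207 = 38.6 cm^3.

207 ± 38.6 cm^3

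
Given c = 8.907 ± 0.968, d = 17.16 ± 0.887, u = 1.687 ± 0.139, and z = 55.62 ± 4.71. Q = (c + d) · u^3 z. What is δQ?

Let w = c + d = 26.07. δw = √(δc² + δd²) = √(0.937 + 0.787) = 1.31, so δw/w = 0.0504.
Q is then a monomial in w, u, z:
δQ/Q = √((δw/w)² + (3·δu/u)² + (1·δz/z)²) = √(0.00254 + 0.0611 + 0.00717) = 0.266
Q = 6961, so δQ = 0.266 × 6961 = 1850.

1850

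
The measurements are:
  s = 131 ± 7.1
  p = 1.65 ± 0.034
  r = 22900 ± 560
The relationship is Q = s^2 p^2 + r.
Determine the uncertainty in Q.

5450

Let w = s^2·p^2 = 46700. δw/w = √((2·δs/s)² + (2·δp/p)²) = √(0.0117 + 0.00170) = 0.116, so δw = 5420.
Q = w + r: δQ = √(δw² + δr²) = √(2.94e+07 + 3.14e+05) = 5450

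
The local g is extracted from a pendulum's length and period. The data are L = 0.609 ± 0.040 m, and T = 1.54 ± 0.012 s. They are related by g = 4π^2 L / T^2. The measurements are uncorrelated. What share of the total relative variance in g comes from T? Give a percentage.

(δg/g)² = (1·δL/L)² + (-2·δT/T)²
  L term: (1×0.0657)² = 0.00431
  T term: (-2×0.00779)² = 0.000243
Total = 0.00456. Share from T = 0.000243/0.00456 = 0.0533.

5.33%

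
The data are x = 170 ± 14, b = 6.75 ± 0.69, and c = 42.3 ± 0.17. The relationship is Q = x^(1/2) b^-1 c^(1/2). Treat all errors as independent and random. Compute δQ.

1.38

Since Q is a product/quotient, work with relative uncertainties:
  (½·δx/x)² = (0.5×0.0824)² = 0.00170;  (-1·δb/b)² = (-1×0.102)² = 0.0104;  (½·δc/c)² = (0.5×0.00402)² = 4.04e-06
δQ/Q = √(0.0121) = 0.110
Q = 12.6, so δQ = 0.110 × 12.6 = 1.38.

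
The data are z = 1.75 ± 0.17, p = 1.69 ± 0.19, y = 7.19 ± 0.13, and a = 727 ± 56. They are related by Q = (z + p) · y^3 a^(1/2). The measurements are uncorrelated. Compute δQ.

Let u = z + p = 3.44. δu = √(δz² + δp²) = √(0.0289 + 0.0361) = 0.255, so δu/u = 0.0741.
Q is then a monomial in u, y, a:
δQ/Q = √((δu/u)² + (3·δy/y)² + (½·δa/a)²) = √(0.00549 + 0.00294 + 0.00148) = 0.0996
Q = 34500, so δQ = 0.0996 × 34500 = 3430.

3430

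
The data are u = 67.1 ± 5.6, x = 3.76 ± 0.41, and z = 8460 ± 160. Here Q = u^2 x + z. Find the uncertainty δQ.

Let p = u^2·x = 16900. δp/p = √((2·δu/u)² + (1·δx/x)²) = √(0.0279 + 0.0119) = 0.199, so δp = 3380.
Q = p + z: δQ = √(δp² + δz²) = √(1.14e+07 + 25600) = 3380

3380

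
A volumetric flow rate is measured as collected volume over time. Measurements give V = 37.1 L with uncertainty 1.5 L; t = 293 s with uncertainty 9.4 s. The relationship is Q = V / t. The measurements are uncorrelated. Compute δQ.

0.00654 L/s

Since Q is a product/quotient, work with relative uncertainties:
  (1·δV/V)² = (1×0.0404)² = 0.00163;  (-1·δt/t)² = (-1×0.0321)² = 0.00103
δQ/Q = √(0.00266) = 0.0516
Q = 0.127 L/s, so δQ = 0.0516 × 0.127 = 0.00654 L/s.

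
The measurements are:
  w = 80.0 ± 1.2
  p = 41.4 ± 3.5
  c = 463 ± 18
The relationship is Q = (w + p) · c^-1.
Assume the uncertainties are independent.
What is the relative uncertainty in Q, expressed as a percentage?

Let u = w + p = 121. δu = √(δw² + δp²) = √(1.44 + 12.2) = 3.70, so δu/u = 0.0305.
Q is then a monomial in u, c:
δQ/Q = √((δu/u)² + (-1·δc/c)²) = √(0.000929 + 0.00151) = 0.0494

4.94%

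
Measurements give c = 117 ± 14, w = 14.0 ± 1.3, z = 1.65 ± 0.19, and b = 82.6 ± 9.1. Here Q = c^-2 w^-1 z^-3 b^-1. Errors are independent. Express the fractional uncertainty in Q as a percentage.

Relative error in a monomial: (δQ/Q)² = Σ (nᵢ · δxᵢ/xᵢ)².
  (-2·δc/c)² = (-2×0.120)² = 0.0573;  (-1·δw/w)² = (-1×0.0929)² = 0.00862;  (-3·δz/z)² = (-3×0.115)² = 0.119;  (-1·δb/b)² = (-1×0.110)² = 0.0121
δQ/Q = √(0.197) = 0.444

44.4%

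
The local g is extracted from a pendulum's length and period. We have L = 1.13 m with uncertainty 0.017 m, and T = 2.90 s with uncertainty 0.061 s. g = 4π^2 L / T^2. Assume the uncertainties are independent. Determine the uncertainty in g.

0.237 m/s^2

Since g is a product/quotient, work with relative uncertainties:
  (1·δL/L)² = (1×0.0150)² = 0.000226;  (-2·δT/T)² = (-2×0.0210)² = 0.00177
δg/g = √(0.00200) = 0.0447
g = 5.30 m/s^2, so δg = 0.0447 × 5.30 = 0.237 m/s^2.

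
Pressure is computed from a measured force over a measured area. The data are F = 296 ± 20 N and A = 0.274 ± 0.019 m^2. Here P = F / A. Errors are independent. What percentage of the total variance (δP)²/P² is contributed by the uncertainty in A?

(δP/P)² = (1·δF/F)² + (-1·δA/A)²
  F term: (1×0.0676)² = 0.00457
  A term: (-1×0.0693)² = 0.00481
Total = 0.00937. Share from A = 0.00481/0.00937 = 0.513.

51.3%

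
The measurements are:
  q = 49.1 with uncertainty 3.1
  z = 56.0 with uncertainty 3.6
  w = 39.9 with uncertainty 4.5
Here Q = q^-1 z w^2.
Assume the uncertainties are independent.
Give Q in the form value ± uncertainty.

1820 ± 441

Relative error in a monomial: (δQ/Q)² = Σ (nᵢ · δxᵢ/xᵢ)².
  (-1·δq/q)² = (-1×0.0631)² = 0.00399;  (1·δz/z)² = (1×0.0643)² = 0.00413;  (2·δw/w)² = (2×0.113)² = 0.0509
δQ/Q = √(0.0590) = 0.243
Q = 1820, so δQ = 0.243 × 1820 = 441.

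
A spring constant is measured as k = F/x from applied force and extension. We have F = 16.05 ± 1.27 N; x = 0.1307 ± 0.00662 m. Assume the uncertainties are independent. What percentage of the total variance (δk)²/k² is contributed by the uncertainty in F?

70.9%

(δk/k)² = (1·δF/F)² + (-1·δx/x)²
  F term: (1×0.0791)² = 0.00626
  x term: (-1×0.0507)² = 0.00257
Total = 0.00883. Share from F = 0.00626/0.00883 = 0.709.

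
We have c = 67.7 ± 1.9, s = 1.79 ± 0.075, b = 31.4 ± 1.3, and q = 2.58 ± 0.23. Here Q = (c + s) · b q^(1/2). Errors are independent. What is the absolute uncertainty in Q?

234

Let u = c + s = 69.5. δu = √(δc² + δs²) = √(3.61 + 0.00562) = 1.90, so δu/u = 0.0274.
Q is then a monomial in u, b, q:
δQ/Q = √((δu/u)² + (1·δb/b)² + (½·δq/q)²) = √(0.000749 + 0.00171 + 0.00199) = 0.0667
Q = 3500, so δQ = 0.0667 × 3500 = 234.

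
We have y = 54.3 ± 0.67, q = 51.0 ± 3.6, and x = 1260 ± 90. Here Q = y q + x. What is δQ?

Let p = y·q = 2770. δp/p = √((1·δy/y)² + (1·δq/q)²) = √(0.000152 + 0.00498) = 0.0717, so δp = 198.
Q = p + x: δQ = √(δp² + δx²) = √(39400 + 8100) = 218

218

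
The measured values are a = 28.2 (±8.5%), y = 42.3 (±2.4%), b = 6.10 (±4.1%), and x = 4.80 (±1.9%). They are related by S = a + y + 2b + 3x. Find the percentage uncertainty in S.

S is a linear combination, so absolute uncertainties add in quadrature:
  (δa)² = 5.75;  (δy)² = 1.03;  (2·δb)² = 0.250;  (3·δx)² = 0.0749
δS = √(7.10) = 2.66
S = 97.1, so δS/S = 2.66/97.1 = 0.0274.

2.74%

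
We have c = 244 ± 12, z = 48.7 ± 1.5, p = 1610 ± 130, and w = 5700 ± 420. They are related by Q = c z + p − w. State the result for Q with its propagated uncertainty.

Let h = c·z = 11900. δh/h = √((1·δc/c)² + (1·δz/z)²) = √(0.00242 + 0.000949) = 0.0580, so δh = 690.
Q = h + p − w: δQ = √(δh² + δp² + δw²) = √(4.75e+05 + 16900 + 1.76e+05) = 818
Q = 7790.

7790 ± 818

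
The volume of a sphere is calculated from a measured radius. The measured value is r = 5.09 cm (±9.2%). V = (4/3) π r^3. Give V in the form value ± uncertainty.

552 ± 152 cm^3

V ∝ r^3, so δV/V = |3| · δr/r = 3 × 0.0920 = 0.276.
V = 552 cm^3, so δV = 0.276 × 552 = 152 cm^3.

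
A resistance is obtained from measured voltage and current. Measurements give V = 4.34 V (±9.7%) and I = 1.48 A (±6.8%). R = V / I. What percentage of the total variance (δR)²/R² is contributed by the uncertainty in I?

33.0%

(δR/R)² = (1·δV/V)² + (-1·δI/I)²
  V term: (1×0.0970)² = 0.00941
  I term: (-1×0.0680)² = 0.00462
Total = 0.0140. Share from I = 0.00462/0.0140 = 0.330.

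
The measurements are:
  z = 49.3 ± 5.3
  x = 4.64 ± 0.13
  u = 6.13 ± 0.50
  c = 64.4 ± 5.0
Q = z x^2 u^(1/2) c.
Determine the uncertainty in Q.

Q is a product of powers, so relative uncertainties combine in quadrature:
  (1·δz/z)² = (1×0.108)² = 0.0116;  (2·δx/x)² = (2×0.0280)² = 0.00314;  (½·δu/u)² = (0.5×0.0816)² = 0.00166;  (1·δc/c)² = (1×0.0776)² = 0.00603
δQ/Q = √(0.0224) = 0.150
Q = 1.69e+05, so δQ = 0.150 × 1.69e+05 = 25300.

25300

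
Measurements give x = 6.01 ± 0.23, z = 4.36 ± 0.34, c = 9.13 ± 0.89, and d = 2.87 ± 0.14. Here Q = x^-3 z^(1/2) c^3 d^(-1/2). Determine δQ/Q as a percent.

For a monomial Q ∝ x^-3, z^(1/2), c^3, d^(-1/2), fractional errors add in quadrature:
  (-3·δx/x)² = (-3×0.0383)² = 0.0132;  (½·δz/z)² = (0.5×0.0780)² = 0.00152;  (3·δc/c)² = (3×0.0975)² = 0.0855;  (−½·δd/d)² = (-0.5×0.0488)² = 0.000595
δQ/Q = √(0.101) = 0.318

31.8%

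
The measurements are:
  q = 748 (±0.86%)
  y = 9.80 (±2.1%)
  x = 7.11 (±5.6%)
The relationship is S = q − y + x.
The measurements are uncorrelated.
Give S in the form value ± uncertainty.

Absolute uncertainties add in quadrature for a linear combination:
  (δq)² = 41.4;  (δy)² = 0.0424;  (δx)² = 0.159
δS = √(41.6) = 6.45
S = 745.

745 ± 6.45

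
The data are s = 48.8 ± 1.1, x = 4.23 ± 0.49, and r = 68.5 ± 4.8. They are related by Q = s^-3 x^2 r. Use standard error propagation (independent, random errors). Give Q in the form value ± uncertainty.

0.0105 ± 0.00265

Relative error in a monomial: (δQ/Q)² = Σ (nᵢ · δxᵢ/xᵢ)².
  (-3·δs/s)² = (-3×0.0225)² = 0.00457;  (2·δx/x)² = (2×0.116)² = 0.0537;  (1·δr/r)² = (1×0.0701)² = 0.00491
δQ/Q = √(0.0632) = 0.251
Q = 0.0105, so δQ = 0.251 × 0.0105 = 0.00265.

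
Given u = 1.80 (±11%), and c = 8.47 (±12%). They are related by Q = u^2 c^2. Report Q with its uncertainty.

232 ± 75.7

For a monomial Q ∝ u^2, c^2, fractional errors add in quadrature:
  (2·δu/u)² = (2×0.110)² = 0.0484;  (2·δc/c)² = (2×0.120)² = 0.0576
δQ/Q = √(0.106) = 0.326
Q = 232, so δQ = 0.326 × 232 = 75.7.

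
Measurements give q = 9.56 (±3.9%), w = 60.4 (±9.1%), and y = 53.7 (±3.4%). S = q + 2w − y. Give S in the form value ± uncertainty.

76.7 ± 11.1

Sums and differences: (δS)² = Σ (cᵢ δxᵢ)².
  (δq)² = 0.139;  (2·δw)² = 121;  (δy)² = 3.33
δS = √(124) = 11.1
S = 76.7.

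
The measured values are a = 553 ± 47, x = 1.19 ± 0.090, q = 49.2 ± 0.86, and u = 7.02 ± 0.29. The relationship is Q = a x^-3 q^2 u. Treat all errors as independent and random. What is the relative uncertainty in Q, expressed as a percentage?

For a monomial Q ∝ a, x^-3, q^2, u, fractional errors add in quadrature:
  (1·δa/a)² = (1×0.0850)² = 0.00722;  (-3·δx/x)² = (-3×0.0756)² = 0.0515;  (2·δq/q)² = (2×0.0175)² = 0.00122;  (1·δu/u)² = (1×0.0413)² = 0.00171
δQ/Q = √(0.0616) = 0.248

24.8%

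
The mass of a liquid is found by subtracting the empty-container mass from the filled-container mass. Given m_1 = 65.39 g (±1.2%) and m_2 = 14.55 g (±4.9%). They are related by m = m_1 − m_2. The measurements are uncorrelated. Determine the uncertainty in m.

m is a linear combination, so absolute uncertainties add in quadrature:
  (δm_1)² = 0.616;  (δm_2)² = 0.508
δm = √(1.12) = 1.06 g

1.06 g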